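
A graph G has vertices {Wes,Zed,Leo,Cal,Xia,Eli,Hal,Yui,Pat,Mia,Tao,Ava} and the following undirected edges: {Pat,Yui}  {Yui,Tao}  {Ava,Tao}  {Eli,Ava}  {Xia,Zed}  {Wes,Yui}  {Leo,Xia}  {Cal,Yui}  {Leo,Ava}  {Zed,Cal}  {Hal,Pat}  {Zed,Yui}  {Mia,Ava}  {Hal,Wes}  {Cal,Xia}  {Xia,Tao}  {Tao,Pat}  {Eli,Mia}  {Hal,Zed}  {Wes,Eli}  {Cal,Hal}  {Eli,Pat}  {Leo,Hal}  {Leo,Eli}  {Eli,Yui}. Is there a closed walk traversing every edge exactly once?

Degrees: Wes:3, Zed:4, Leo:4, Cal:4, Xia:4, Eli:6, Hal:5, Yui:6, Pat:4, Mia:2, Tao:4, Ava:4
Wes, Hal have odd degree; an Eulerian circuit needs every degree to be even, so none exists.

No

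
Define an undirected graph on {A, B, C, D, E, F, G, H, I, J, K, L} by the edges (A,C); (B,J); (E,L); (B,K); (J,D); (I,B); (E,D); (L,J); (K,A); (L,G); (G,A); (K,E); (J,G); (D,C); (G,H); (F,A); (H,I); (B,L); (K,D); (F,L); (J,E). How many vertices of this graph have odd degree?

Degrees: A:4, B:4, C:2, D:4, E:4, F:2, G:4, H:2, I:2, J:5, K:4, L:5
Odd-degree vertices: J, L.

2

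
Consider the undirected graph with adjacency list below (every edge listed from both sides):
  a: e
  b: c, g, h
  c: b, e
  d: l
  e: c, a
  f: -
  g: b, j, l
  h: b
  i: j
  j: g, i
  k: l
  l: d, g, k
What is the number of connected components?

2

Component: {f}
Component: {a, b, c, d, e, g, h, i, j, k, l}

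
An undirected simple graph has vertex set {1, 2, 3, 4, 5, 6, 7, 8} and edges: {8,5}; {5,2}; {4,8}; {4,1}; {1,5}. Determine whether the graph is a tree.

|V| = 8, |E| = 5.
It splits into 4 components, so it cannot be a tree.

No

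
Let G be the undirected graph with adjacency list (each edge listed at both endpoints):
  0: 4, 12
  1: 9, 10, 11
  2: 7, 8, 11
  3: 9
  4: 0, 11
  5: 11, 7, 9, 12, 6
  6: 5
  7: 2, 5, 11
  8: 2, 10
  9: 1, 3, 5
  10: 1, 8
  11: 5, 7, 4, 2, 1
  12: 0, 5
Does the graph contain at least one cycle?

|V| = 13, |E| = 17, number of components = 1.
Since 17 > 13 - 1, a cycle must exist; for instance 5-9-1-10-8-2-7-5.

Yes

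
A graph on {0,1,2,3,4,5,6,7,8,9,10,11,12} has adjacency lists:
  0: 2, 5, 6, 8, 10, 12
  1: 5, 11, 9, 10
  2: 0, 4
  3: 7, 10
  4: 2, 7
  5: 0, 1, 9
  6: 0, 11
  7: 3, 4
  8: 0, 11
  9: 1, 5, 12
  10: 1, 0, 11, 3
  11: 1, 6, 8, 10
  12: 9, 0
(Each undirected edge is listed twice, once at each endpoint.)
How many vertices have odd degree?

Degrees: 0:6, 1:4, 2:2, 3:2, 4:2, 5:3, 6:2, 7:2, 8:2, 9:3, 10:4, 11:4, 12:2
Odd-degree vertices: 5, 9.

2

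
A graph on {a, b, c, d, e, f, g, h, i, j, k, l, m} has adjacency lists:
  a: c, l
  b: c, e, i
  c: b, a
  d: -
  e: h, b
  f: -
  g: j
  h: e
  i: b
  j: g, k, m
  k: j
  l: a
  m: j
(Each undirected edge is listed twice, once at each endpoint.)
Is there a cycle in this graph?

The graph has 13 vertices, 9 edges, and 4 connected components.
A forest on 13 vertices with 4 components has exactly 9 edges, which matches — so no cycle.

No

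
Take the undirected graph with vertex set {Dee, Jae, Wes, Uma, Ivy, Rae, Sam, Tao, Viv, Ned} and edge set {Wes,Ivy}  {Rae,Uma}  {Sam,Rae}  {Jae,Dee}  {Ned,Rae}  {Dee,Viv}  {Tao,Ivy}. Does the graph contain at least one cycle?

No

|V| = 10, |E| = 7, number of components = 3.
A forest on 10 vertices with 3 components has exactly 7 edges, which matches — so no cycle.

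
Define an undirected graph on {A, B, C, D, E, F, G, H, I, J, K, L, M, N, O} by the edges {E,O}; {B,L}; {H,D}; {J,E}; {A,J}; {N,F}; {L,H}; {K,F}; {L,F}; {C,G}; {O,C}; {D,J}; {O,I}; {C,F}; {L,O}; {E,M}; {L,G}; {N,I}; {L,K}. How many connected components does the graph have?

1

Component: {A, B, C, D, E, F, G, H, I, J, K, L, M, N, O}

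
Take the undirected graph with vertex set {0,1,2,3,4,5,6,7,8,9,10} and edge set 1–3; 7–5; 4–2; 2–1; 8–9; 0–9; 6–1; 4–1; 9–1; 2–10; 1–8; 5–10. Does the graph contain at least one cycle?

Yes

|V| = 11, |E| = 12, number of components = 1.
Since 12 > 11 - 1, a cycle must exist; for instance 1-2-4-1.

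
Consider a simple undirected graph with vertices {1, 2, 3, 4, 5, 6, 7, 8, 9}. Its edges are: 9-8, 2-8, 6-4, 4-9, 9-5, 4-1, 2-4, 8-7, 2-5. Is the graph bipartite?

Color {3, 4, 5, 8} black and {1, 2, 6, 7, 9} white. No edge joins two same-colored vertices, so the graph is bipartite.

Yes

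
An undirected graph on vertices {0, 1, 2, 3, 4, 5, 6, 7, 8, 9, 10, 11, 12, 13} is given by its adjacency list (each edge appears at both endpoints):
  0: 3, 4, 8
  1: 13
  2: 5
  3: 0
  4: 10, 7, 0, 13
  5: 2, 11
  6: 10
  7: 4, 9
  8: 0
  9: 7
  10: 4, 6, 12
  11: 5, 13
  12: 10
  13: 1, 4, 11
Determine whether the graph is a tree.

Yes

The graph has 14 vertices and 13 edges.
Connected and |E| = |V| - 1, which characterizes a tree.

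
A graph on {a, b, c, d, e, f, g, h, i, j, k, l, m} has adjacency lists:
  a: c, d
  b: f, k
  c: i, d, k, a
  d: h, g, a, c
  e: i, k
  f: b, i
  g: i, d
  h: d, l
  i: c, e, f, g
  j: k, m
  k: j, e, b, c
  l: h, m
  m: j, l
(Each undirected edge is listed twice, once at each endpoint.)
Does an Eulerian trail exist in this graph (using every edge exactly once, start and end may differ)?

Yes

Degrees: a:2, b:2, c:4, d:4, e:2, f:2, g:2, h:2, i:4, j:2, k:4, l:2, m:2
Odd-degree vertices: none (0 total).
With 0 odd-degree vertices and all edges in one connected piece, an Eulerian trail exists.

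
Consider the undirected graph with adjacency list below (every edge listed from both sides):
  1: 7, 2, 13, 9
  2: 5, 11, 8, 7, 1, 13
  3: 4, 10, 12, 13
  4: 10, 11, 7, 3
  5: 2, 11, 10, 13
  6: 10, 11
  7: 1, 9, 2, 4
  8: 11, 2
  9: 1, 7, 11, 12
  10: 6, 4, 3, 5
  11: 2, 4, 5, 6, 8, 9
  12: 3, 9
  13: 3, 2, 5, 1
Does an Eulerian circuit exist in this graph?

Yes

Degrees: 1:4, 2:6, 3:4, 4:4, 5:4, 6:2, 7:4, 8:2, 9:4, 10:4, 11:6, 12:2, 13:4
Every vertex has even degree and the edges form a single connected piece, so an Eulerian circuit exists.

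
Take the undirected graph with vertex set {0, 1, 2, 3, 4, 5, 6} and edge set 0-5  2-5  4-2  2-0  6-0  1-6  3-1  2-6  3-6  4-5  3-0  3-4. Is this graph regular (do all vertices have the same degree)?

Degrees: 0:4, 1:2, 2:4, 3:4, 4:3, 5:3, 6:4
Vertex 1 has degree 2 while 0 has degree 4, so the graph is not regular.

No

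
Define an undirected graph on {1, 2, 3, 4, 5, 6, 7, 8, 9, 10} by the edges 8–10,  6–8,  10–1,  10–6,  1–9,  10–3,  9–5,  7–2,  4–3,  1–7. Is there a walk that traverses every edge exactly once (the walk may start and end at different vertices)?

No

Degrees: 1:3, 2:1, 3:2, 4:1, 5:1, 6:2, 7:2, 8:2, 9:2, 10:4
Odd-degree vertices: 1, 2, 4, 5 (4 total).
An Eulerian trail requires 0 or 2 odd-degree vertices; here there are 4.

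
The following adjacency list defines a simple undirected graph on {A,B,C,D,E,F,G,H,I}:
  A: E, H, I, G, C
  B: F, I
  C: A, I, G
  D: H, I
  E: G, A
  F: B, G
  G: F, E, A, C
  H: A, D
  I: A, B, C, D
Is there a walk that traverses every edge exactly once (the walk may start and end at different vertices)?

Degrees: A:5, B:2, C:3, D:2, E:2, F:2, G:4, H:2, I:4
Odd-degree vertices: A, C (2 total).
With 2 odd-degree vertices and all edges in one connected piece, an Eulerian trail exists (from A to C).

Yes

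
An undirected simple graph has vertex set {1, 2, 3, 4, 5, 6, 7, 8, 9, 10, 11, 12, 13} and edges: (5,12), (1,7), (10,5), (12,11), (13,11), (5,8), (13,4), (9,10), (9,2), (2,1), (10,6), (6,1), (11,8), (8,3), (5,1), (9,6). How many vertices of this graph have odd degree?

8

Degrees: 1:4, 2:2, 3:1, 4:1, 5:4, 6:3, 7:1, 8:3, 9:3, 10:3, 11:3, 12:2, 13:2
Odd-degree vertices: 3, 4, 6, 7, 8, 9, 10, 11.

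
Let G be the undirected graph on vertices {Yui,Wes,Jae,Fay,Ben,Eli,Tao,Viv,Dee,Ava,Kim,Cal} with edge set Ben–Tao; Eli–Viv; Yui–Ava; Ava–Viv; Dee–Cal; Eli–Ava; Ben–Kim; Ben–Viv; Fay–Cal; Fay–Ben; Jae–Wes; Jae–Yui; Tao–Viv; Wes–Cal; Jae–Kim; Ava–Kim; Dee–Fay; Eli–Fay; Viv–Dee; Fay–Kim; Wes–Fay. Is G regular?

Degrees: Yui:2, Wes:3, Jae:3, Fay:6, Ben:4, Eli:3, Tao:2, Viv:5, Dee:3, Ava:4, Kim:4, Cal:3
Degrees are not all equal (e.g. deg(Yui)=2 but deg(Fay)=6); not regular.

No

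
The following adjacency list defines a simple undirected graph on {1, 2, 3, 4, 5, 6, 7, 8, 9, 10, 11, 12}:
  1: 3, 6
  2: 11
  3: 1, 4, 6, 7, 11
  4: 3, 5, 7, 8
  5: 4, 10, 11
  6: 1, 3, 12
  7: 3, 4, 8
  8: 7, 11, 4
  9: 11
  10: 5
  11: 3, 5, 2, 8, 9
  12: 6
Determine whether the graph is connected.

Starting from 1 and exploring outward reaches every vertex (1, 3, 6, 11, 7, 4, 12, 5, 9, 2, 8, 10); the graph is connected.

Yes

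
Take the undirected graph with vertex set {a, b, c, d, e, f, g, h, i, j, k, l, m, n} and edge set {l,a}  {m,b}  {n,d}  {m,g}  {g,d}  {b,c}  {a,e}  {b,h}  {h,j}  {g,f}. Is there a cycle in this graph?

No

The graph has 14 vertices, 10 edges, and 4 connected components.
A forest on 14 vertices with 4 components has exactly 10 edges, which matches — so no cycle.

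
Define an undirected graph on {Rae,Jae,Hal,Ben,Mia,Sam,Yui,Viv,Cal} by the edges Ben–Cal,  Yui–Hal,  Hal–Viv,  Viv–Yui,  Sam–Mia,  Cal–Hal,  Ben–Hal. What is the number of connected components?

Component: {Rae}
Component: {Jae}
Component: {Mia, Sam}
Component: {Hal, Ben, Yui, Viv, Cal}

4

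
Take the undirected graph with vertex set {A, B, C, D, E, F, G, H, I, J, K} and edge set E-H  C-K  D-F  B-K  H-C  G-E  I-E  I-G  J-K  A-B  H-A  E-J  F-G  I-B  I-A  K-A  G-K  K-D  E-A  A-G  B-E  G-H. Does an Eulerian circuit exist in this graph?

Degrees: A:6, B:4, C:2, D:2, E:6, F:2, G:6, H:4, I:4, J:2, K:6
All degrees are even and the non-isolated vertices are connected — an Eulerian circuit exists.

Yes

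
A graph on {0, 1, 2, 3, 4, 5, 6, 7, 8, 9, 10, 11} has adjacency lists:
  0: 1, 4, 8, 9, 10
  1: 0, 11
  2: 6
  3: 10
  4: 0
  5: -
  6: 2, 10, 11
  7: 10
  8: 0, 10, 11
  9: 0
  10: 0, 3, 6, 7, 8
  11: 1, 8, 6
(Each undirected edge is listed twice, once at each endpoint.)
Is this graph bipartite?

No

The cycle 10-0-8-10 has length 3, which is odd, so the graph is not bipartite.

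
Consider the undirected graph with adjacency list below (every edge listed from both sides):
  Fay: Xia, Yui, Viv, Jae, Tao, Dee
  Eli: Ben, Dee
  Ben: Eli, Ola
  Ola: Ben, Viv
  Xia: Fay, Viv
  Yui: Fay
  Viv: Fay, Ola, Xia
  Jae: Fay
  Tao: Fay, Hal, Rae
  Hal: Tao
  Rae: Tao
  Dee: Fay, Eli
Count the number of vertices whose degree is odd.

Degrees: Fay:6, Eli:2, Ben:2, Ola:2, Xia:2, Yui:1, Viv:3, Jae:1, Tao:3, Hal:1, Rae:1, Dee:2
Odd-degree vertices: Yui, Viv, Jae, Tao, Hal, Rae.

6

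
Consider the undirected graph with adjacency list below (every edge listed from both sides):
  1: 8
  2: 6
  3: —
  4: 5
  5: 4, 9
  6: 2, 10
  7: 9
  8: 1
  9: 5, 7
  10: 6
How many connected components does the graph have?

4

Component: {3}
Component: {1, 8}
Component: {2, 6, 10}
Component: {4, 5, 7, 9}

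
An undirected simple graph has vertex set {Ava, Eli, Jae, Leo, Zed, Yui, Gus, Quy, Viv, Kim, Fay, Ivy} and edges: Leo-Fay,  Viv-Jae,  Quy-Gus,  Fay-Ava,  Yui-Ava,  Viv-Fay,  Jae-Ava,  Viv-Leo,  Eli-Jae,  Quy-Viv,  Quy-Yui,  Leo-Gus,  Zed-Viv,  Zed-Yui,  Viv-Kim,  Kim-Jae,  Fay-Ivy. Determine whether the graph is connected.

Starting from Ava and exploring outward reaches every vertex (Ava, Yui, Fay, Jae, Zed, Quy, Viv, Ivy, Leo, Kim, Eli, Gus); the graph is connected.

Yes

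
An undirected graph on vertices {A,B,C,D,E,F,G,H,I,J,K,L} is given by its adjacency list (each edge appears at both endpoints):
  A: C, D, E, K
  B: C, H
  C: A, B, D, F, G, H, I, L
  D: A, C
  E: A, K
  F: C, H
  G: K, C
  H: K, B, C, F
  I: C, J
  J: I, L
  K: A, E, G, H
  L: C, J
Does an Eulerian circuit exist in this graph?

Yes

Degrees: A:4, B:2, C:8, D:2, E:2, F:2, G:2, H:4, I:2, J:2, K:4, L:2
Every vertex has even degree and the edges form a single connected piece, so an Eulerian circuit exists.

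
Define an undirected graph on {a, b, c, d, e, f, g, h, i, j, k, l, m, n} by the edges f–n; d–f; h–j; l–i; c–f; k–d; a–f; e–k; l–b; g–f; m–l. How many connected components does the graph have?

3

Component: {h, j}
Component: {b, i, l, m}
Component: {a, c, d, e, f, g, k, n}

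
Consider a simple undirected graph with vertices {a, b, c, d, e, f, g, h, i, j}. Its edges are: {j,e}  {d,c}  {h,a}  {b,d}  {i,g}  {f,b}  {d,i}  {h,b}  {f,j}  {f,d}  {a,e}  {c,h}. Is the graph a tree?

No

|V| = 10, |E| = 12.
Connected but with 12 > 9 edges, so it has a cycle and is not a tree.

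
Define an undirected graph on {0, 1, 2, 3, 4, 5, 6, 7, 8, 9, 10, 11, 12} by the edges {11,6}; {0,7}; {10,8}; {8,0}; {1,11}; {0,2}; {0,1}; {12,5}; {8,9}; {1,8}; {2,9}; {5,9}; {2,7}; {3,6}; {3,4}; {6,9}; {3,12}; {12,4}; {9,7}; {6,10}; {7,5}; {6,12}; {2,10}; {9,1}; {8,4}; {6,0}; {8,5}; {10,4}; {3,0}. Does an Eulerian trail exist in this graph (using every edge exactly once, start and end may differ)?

Yes

Degrees: 0:6, 1:4, 2:4, 3:4, 4:4, 5:4, 6:6, 7:4, 8:6, 9:6, 10:4, 11:2, 12:4
Odd-degree vertices: none (0 total).
With 0 odd-degree vertices and all edges in one connected piece, an Eulerian trail exists.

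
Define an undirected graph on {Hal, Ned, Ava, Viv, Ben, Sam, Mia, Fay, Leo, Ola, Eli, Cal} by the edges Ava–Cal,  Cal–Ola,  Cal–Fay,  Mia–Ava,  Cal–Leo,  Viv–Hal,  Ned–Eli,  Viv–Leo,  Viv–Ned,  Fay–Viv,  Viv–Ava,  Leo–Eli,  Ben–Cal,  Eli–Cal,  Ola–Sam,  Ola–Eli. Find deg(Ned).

2

Neighbors of Ned: Viv, Eli.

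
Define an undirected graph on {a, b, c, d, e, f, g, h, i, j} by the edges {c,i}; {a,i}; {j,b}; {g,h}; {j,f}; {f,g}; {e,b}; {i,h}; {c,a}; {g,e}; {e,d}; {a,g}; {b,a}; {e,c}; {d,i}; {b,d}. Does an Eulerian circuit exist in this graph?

Degrees: a:4, b:4, c:3, d:3, e:4, f:2, g:4, h:2, i:4, j:2
c, d have odd degree; an Eulerian circuit needs every degree to be even, so none exists.

No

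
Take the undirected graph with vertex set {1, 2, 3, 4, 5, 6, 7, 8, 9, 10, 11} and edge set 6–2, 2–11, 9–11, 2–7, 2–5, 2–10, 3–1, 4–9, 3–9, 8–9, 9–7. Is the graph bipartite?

Partition the vertices as {3, 4, 5, 6, 7, 8, 10, 11} vs {1, 2, 9}. Each listed edge has one endpoint in each part, so the graph is bipartite.

Yes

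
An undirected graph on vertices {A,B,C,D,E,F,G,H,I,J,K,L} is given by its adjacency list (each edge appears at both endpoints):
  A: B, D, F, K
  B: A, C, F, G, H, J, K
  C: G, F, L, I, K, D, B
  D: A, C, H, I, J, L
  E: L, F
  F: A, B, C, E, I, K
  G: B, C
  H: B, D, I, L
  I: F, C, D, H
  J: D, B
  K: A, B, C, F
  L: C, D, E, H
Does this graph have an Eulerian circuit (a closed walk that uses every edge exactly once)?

No

Degrees: A:4, B:7, C:7, D:6, E:2, F:6, G:2, H:4, I:4, J:2, K:4, L:4
Vertices with odd degree: B, C. An Eulerian circuit requires all degrees even.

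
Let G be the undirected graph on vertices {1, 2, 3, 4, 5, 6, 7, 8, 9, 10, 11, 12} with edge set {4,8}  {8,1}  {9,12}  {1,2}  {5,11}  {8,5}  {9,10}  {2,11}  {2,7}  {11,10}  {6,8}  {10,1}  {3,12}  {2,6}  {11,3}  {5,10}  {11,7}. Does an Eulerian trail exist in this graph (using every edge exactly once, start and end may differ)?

No

Degrees: 1:3, 2:4, 3:2, 4:1, 5:3, 6:2, 7:2, 8:4, 9:2, 10:4, 11:5, 12:2
Odd-degree vertices: 1, 4, 5, 11 (4 total).
With 4 odd-degree vertices (more than two), no single trail can use every edge.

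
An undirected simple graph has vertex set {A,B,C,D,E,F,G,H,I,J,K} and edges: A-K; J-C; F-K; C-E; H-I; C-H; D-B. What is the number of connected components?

Component: {G}
Component: {B, D}
Component: {A, F, K}
Component: {C, E, H, I, J}

4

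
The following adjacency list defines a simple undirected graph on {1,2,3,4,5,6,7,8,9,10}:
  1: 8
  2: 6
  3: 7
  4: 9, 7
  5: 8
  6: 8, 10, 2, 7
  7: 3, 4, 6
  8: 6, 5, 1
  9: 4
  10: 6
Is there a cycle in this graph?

No

|V| = 10, |E| = 9, number of components = 1.
Since 9 = 10 - 1, the graph is a forest and contains no cycle.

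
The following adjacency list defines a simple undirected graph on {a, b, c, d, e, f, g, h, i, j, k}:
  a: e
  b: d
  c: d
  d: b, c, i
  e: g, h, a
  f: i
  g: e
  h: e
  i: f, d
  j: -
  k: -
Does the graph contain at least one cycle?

No

The graph has 11 vertices, 7 edges, and 4 connected components.
Since 7 = 11 - 4, the graph is a forest and contains no cycle.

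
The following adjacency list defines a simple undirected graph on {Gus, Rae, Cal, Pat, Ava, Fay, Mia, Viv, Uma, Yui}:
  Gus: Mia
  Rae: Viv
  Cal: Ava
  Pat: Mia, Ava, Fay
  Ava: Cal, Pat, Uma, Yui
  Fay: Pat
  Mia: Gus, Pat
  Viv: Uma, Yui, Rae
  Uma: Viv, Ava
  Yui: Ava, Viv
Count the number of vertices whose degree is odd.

Degrees: Gus:1, Rae:1, Cal:1, Pat:3, Ava:4, Fay:1, Mia:2, Viv:3, Uma:2, Yui:2
Odd-degree vertices: Gus, Rae, Cal, Pat, Fay, Viv.

6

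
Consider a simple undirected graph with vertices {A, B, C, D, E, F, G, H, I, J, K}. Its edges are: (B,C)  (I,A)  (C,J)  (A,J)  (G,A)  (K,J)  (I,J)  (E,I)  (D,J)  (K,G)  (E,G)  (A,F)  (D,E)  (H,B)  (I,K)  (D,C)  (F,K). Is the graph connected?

A breadth-first search from A visits A, J, I, F, G, C, D, K, E, B, H — all 11 vertices — so the graph is connected.

Yes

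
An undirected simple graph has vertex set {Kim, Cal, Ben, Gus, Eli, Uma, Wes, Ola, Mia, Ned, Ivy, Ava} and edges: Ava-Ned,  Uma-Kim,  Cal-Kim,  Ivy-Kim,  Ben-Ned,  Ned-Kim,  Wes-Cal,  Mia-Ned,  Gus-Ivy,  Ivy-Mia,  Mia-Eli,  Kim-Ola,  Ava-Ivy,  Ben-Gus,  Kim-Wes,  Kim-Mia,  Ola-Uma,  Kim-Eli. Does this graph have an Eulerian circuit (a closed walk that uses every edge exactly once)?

Degrees: Kim:8, Cal:2, Ben:2, Gus:2, Eli:2, Uma:2, Wes:2, Ola:2, Mia:4, Ned:4, Ivy:4, Ava:2
All degrees are even and the non-isolated vertices are connected — an Eulerian circuit exists.

Yes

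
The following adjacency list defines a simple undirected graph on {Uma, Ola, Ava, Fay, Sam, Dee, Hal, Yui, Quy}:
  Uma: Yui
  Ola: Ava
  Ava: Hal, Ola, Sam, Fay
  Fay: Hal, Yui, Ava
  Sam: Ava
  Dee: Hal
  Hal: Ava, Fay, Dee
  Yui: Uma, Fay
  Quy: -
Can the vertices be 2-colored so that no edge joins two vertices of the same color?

Hal-Ava-Fay-Hal is an odd cycle (length 3), and a bipartite graph can contain only even cycles.

No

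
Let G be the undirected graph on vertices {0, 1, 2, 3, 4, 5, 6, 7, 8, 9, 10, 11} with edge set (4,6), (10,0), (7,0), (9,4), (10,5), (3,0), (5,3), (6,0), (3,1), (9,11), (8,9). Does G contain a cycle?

The graph has 12 vertices, 11 edges, and 2 connected components.
One cycle is 0-3-5-10-0.

Yes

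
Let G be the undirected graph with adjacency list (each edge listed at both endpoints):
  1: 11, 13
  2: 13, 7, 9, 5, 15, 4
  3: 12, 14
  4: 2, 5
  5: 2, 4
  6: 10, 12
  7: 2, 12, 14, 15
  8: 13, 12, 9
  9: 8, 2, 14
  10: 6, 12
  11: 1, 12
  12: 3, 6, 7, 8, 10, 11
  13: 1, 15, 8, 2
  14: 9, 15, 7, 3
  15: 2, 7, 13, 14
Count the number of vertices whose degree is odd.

2

Degrees: 1:2, 2:6, 3:2, 4:2, 5:2, 6:2, 7:4, 8:3, 9:3, 10:2, 11:2, 12:6, 13:4, 14:4, 15:4
Odd-degree vertices: 8, 9.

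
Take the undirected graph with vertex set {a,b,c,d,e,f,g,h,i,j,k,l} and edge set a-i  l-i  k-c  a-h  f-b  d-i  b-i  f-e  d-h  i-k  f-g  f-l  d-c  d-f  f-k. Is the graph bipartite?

Yes

Color {c, f, h, i, j} black and {a, b, d, e, g, k, l} white. No edge joins two same-colored vertices, so the graph is bipartite.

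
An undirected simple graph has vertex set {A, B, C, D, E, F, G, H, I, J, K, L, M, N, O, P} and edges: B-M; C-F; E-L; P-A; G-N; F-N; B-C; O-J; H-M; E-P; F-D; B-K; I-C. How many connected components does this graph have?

Component: {J, O}
Component: {A, E, L, P}
Component: {B, C, D, F, G, H, I, K, M, N}

3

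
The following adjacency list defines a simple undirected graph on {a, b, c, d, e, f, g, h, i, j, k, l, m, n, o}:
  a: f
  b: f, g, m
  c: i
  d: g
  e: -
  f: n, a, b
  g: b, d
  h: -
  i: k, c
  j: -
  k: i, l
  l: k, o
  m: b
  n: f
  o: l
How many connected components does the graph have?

5

Component: {e}
Component: {h}
Component: {j}
Component: {c, i, k, l, o}
Component: {a, b, d, f, g, m, n}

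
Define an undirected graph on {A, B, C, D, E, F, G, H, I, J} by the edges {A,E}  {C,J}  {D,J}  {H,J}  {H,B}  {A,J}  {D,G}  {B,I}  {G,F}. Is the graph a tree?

|V| = 10, |E| = 9.
Connected and |E| = |V| - 1, which characterizes a tree.

Yes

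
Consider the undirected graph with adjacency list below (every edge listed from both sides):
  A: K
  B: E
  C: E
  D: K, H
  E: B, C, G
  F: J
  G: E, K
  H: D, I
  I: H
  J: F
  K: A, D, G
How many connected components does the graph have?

Component: {F, J}
Component: {A, B, C, D, E, G, H, I, K}

2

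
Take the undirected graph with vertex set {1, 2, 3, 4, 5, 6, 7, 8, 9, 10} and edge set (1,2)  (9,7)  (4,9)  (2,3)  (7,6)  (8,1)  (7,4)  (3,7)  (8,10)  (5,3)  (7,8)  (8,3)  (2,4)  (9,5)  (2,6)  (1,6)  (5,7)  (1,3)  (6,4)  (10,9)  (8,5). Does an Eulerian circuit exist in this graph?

No

Degrees: 1:4, 2:4, 3:5, 4:4, 5:4, 6:4, 7:6, 8:5, 9:4, 10:2
Vertices with odd degree: 3, 8. An Eulerian circuit requires all degrees even.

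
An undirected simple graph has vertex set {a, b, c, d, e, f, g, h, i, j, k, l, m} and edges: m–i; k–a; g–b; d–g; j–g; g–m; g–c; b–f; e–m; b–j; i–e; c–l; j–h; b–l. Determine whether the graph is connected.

Component: {a, k}
Component: {b, c, d, e, f, g, h, i, j, l, m}
No edge joins these 2 groups, so the graph is disconnected.

No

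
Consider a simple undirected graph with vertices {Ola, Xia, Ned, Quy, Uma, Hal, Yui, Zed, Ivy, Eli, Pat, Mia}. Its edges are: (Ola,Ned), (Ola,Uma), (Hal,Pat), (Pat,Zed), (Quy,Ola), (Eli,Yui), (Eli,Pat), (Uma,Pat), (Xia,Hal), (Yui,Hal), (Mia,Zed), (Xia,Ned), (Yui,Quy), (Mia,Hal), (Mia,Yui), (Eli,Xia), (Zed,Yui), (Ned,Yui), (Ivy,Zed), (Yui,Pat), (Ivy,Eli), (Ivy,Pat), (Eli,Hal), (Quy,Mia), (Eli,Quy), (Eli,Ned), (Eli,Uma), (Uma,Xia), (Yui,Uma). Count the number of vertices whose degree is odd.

4

Degrees: Ola:3, Xia:4, Ned:4, Quy:4, Uma:5, Hal:5, Yui:8, Zed:4, Ivy:3, Eli:8, Pat:6, Mia:4
Odd-degree vertices: Ola, Uma, Hal, Ivy.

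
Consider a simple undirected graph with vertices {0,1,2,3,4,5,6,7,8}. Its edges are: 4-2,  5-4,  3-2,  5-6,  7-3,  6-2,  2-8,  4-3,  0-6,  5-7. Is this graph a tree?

|V| = 9, |E| = 10.
It splits into 2 components, so it cannot be a tree.

No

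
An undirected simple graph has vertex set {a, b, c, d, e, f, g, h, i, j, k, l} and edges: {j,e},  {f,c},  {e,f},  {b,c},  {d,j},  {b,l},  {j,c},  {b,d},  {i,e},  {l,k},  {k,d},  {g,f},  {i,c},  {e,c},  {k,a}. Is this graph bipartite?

No

c-e-j-c is an odd cycle (length 3), and a bipartite graph can contain only even cycles.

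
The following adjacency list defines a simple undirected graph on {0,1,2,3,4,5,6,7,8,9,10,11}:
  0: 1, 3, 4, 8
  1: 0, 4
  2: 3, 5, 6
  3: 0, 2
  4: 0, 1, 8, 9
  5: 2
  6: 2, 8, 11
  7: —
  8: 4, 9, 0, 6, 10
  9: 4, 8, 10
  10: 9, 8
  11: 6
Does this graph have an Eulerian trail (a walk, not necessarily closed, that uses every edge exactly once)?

No

Degrees: 0:4, 1:2, 2:3, 3:2, 4:4, 5:1, 6:3, 7:0, 8:5, 9:3, 10:2, 11:1
Odd-degree vertices: 2, 5, 6, 8, 9, 11 (6 total).
With 6 odd-degree vertices (more than two), no single trail can use every edge.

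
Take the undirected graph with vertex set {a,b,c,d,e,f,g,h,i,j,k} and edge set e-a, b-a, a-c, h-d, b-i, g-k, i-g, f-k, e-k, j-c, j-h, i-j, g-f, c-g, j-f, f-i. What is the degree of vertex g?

Neighbors of g: c, f, i, k.

4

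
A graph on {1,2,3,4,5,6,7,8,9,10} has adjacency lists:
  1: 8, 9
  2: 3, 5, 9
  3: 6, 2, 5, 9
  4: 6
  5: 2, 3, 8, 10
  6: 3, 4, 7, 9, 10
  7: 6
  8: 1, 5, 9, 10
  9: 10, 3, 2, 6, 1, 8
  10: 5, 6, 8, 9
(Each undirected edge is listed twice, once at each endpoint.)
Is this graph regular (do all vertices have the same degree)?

Degrees: 1:2, 2:3, 3:4, 4:1, 5:4, 6:5, 7:1, 8:4, 9:6, 10:4
Vertex 4 has degree 1 while 9 has degree 6, so the graph is not regular.

No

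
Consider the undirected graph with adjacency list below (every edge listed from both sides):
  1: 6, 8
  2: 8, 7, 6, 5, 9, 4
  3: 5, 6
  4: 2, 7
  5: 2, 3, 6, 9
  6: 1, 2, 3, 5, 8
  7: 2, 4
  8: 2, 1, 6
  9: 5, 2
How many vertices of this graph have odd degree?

2

Degrees: 1:2, 2:6, 3:2, 4:2, 5:4, 6:5, 7:2, 8:3, 9:2
Odd-degree vertices: 6, 8.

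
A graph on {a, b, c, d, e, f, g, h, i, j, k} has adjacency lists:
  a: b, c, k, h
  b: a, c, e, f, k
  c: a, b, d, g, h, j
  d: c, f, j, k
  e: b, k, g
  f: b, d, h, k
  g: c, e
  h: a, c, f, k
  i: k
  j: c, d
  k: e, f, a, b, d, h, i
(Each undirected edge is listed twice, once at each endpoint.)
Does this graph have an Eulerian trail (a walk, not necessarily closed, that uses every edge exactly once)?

Degrees: a:4, b:5, c:6, d:4, e:3, f:4, g:2, h:4, i:1, j:2, k:7
Odd-degree vertices: b, e, i, k (4 total).
With 4 odd-degree vertices (more than two), no single trail can use every edge.

No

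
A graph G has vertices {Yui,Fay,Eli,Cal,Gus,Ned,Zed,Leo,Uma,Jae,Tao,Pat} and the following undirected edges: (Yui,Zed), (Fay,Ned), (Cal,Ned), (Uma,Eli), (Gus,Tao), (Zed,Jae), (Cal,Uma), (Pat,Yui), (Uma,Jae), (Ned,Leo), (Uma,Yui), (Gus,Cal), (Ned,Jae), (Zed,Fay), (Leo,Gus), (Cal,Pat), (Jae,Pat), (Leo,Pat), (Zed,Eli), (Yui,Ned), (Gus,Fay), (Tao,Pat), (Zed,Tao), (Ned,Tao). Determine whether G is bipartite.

Yes

A valid 2-coloring puts {Gus, Ned, Zed, Uma, Pat} on one side and {Yui, Fay, Eli, Cal, Leo, Jae, Tao} on the other; every edge crosses between the two sides.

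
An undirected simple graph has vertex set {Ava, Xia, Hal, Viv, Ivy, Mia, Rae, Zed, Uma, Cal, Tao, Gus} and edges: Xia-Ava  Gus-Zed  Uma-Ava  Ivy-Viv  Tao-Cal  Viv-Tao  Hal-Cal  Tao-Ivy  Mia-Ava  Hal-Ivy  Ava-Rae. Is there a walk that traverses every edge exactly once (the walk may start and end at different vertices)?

Degrees: Ava:4, Xia:1, Hal:2, Viv:2, Ivy:3, Mia:1, Rae:1, Zed:1, Uma:1, Cal:2, Tao:3, Gus:1
Odd-degree vertices: Xia, Ivy, Mia, Rae, Zed, Uma, Tao, Gus (8 total).
An Eulerian trail requires 0 or 2 odd-degree vertices; here there are 8.

No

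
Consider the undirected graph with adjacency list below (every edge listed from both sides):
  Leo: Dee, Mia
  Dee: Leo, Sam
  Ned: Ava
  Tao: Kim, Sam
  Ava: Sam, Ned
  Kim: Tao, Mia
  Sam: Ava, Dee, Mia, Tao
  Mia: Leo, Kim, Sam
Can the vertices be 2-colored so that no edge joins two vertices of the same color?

Yes

A valid 2-coloring puts {Dee, Tao, Ava, Mia} on one side and {Leo, Ned, Kim, Sam} on the other; every edge crosses between the two sides.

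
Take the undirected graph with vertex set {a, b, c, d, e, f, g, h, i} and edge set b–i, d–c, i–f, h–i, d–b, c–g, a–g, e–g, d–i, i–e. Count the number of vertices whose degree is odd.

Degrees: a:1, b:2, c:2, d:3, e:2, f:1, g:3, h:1, i:5
Odd-degree vertices: a, d, f, g, h, i.

6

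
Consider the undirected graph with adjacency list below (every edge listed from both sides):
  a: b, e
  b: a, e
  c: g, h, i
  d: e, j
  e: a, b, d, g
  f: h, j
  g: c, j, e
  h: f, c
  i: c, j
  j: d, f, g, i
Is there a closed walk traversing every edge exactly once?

Degrees: a:2, b:2, c:3, d:2, e:4, f:2, g:3, h:2, i:2, j:4
c, g have odd degree; an Eulerian circuit needs every degree to be even, so none exists.

No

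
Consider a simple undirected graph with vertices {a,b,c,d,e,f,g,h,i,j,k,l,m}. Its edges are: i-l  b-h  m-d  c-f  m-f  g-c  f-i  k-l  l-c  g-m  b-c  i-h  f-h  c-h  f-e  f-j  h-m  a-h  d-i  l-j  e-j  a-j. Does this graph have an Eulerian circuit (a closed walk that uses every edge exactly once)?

No

Degrees: a:2, b:2, c:5, d:2, e:2, f:6, g:2, h:6, i:4, j:4, k:1, l:4, m:4
Vertices with odd degree: c, k. An Eulerian circuit requires all degrees even.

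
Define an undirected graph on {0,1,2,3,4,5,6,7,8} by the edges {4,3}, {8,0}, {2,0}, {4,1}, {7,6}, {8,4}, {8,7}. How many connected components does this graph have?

2

Component: {5}
Component: {0, 1, 2, 3, 4, 6, 7, 8}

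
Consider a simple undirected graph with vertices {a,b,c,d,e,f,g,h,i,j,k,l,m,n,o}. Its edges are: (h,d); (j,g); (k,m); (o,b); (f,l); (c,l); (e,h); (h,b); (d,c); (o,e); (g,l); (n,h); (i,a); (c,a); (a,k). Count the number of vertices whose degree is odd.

8

Degrees: a:3, b:2, c:3, d:2, e:2, f:1, g:2, h:4, i:1, j:1, k:2, l:3, m:1, n:1, o:2
Odd-degree vertices: a, c, f, i, j, l, m, n.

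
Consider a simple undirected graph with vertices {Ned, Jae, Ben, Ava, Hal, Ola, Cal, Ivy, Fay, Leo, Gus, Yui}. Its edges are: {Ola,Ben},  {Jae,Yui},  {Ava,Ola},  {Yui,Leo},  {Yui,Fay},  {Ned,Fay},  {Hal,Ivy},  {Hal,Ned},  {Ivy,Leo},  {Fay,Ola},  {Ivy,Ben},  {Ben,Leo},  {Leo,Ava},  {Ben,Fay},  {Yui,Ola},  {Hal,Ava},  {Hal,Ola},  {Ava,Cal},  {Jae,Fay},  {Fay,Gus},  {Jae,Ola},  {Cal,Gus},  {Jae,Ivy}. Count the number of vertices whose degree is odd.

Degrees: Ned:2, Jae:4, Ben:4, Ava:4, Hal:4, Ola:6, Cal:2, Ivy:4, Fay:6, Leo:4, Gus:2, Yui:4
Odd-degree vertices: none.

0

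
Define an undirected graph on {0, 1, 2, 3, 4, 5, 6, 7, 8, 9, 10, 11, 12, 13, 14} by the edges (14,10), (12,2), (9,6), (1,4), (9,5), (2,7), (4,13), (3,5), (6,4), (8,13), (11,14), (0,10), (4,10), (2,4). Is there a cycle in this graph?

The graph has 15 vertices, 14 edges, and 1 connected component.
A forest on 15 vertices with 1 component has exactly 14 edges, which matches — so no cycle.

No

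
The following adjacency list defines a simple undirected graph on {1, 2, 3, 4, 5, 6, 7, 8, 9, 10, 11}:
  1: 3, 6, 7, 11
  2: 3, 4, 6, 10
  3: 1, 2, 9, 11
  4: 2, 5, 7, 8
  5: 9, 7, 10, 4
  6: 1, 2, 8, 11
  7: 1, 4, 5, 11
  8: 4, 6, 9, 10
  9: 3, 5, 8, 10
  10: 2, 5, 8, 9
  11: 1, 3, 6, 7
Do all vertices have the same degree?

Yes

Degrees: 1:4, 2:4, 3:4, 4:4, 5:4, 6:4, 7:4, 8:4, 9:4, 10:4, 11:4
All degrees equal 4; the graph is regular.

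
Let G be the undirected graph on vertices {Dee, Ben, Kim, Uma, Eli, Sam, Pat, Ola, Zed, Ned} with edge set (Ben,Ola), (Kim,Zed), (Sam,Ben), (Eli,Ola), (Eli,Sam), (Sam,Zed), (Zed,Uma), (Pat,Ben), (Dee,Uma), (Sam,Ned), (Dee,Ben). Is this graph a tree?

No

|V| = 10, |E| = 11.
A tree on 10 vertices has exactly 9 edges; this graph has 11, so it contains a cycle and is not a tree.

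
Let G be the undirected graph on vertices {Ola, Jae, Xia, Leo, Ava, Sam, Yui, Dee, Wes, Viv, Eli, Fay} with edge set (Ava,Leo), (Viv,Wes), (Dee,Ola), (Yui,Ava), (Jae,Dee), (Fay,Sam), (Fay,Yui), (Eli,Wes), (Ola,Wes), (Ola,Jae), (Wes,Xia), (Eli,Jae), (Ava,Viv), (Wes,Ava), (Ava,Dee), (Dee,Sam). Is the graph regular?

No

Degrees: Ola:3, Jae:3, Xia:1, Leo:1, Ava:5, Sam:2, Yui:2, Dee:4, Wes:5, Viv:2, Eli:2, Fay:2
Vertex Xia has degree 1 while Ava has degree 5, so the graph is not regular.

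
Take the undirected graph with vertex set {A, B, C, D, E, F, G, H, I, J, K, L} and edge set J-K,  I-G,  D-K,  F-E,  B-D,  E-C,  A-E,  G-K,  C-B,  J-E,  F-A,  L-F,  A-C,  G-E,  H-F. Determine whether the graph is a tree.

No

|V| = 12, |E| = 15.
A tree on 12 vertices has exactly 11 edges; this graph has 15, so it contains a cycle and is not a tree.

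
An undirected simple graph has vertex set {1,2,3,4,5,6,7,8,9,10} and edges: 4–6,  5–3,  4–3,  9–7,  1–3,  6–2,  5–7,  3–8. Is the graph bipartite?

Color {3, 6, 7, 10} black and {1, 2, 4, 5, 8, 9} white. No edge joins two same-colored vertices, so the graph is bipartite.

Yes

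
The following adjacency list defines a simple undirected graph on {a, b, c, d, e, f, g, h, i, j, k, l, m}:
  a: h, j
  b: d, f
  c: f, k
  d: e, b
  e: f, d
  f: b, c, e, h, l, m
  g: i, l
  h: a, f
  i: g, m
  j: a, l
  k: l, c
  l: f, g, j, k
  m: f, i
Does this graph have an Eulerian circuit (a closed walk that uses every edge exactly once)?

Degrees: a:2, b:2, c:2, d:2, e:2, f:6, g:2, h:2, i:2, j:2, k:2, l:4, m:2
Every vertex has even degree and the edges form a single connected piece, so an Eulerian circuit exists.

Yes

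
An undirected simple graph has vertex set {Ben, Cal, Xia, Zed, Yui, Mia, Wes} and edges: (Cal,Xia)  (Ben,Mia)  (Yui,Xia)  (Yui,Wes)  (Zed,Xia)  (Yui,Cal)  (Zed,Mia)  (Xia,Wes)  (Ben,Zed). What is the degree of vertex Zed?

Neighbors of Zed: Ben, Xia, Mia.

3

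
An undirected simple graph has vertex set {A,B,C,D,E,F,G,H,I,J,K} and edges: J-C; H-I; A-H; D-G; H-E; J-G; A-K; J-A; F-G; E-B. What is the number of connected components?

1

Component: {A, B, C, D, E, F, G, H, I, J, K}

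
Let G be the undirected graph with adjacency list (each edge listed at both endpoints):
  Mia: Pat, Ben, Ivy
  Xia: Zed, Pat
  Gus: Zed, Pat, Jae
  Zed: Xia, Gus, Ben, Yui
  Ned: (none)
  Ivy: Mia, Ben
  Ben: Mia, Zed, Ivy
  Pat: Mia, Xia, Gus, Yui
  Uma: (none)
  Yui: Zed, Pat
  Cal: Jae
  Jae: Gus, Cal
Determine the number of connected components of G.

Component: {Ned}
Component: {Uma}
Component: {Mia, Xia, Gus, Zed, Ivy, Ben, Pat, Yui, Cal, Jae}

3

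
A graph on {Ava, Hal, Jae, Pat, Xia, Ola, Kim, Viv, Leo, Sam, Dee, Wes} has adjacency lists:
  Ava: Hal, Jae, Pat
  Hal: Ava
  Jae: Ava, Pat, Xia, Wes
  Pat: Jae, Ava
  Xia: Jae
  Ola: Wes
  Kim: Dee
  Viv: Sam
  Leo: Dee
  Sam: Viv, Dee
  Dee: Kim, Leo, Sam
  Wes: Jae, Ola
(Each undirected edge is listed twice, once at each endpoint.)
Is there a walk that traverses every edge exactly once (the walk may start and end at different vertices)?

Degrees: Ava:3, Hal:1, Jae:4, Pat:2, Xia:1, Ola:1, Kim:1, Viv:1, Leo:1, Sam:2, Dee:3, Wes:2
Odd-degree vertices: Ava, Hal, Xia, Ola, Kim, Viv, Leo, Dee (8 total).
An Eulerian trail requires 0 or 2 odd-degree vertices; here there are 8.

No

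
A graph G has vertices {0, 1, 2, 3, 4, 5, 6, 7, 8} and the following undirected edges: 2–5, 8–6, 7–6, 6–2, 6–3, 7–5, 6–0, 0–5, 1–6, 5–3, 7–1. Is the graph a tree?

The graph has 9 vertices and 11 edges.
It is not connected, so it is not a tree.

No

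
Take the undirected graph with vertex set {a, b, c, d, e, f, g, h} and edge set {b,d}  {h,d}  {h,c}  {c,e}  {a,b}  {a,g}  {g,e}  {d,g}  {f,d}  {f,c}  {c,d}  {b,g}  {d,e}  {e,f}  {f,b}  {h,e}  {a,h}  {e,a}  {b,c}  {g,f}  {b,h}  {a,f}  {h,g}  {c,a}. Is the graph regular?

Yes

Degrees: a:6, b:6, c:6, d:6, e:6, f:6, g:6, h:6
All degrees equal 6; the graph is regular.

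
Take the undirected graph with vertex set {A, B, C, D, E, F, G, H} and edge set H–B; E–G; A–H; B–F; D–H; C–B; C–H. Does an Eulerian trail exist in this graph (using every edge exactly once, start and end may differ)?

No

Degrees: A:1, B:3, C:2, D:1, E:1, F:1, G:1, H:4
Odd-degree vertices: A, B, D, E, F, G (6 total).
With 6 odd-degree vertices (more than two), no single trail can use every edge.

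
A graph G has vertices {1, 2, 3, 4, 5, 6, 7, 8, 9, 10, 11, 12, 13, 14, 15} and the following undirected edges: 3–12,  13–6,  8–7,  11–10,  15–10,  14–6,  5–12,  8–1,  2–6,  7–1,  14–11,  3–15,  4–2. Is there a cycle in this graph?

Yes

The graph has 15 vertices, 13 edges, and 3 connected components.
Since 13 > 15 - 3, a cycle must exist; for instance 1-7-8-1.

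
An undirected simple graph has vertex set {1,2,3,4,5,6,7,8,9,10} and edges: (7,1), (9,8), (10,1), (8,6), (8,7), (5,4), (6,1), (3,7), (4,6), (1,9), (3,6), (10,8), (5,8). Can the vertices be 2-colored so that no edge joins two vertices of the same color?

Partition the vertices as {2, 5, 6, 7, 9, 10} vs {1, 3, 4, 8}. Each listed edge has one endpoint in each part, so the graph is bipartite.

Yes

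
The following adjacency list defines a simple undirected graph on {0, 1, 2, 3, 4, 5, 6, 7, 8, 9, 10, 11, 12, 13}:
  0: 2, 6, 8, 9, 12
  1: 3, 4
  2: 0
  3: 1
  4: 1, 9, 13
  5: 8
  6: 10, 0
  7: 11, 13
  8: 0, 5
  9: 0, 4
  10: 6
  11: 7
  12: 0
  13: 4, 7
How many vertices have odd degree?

8

Degrees: 0:5, 1:2, 2:1, 3:1, 4:3, 5:1, 6:2, 7:2, 8:2, 9:2, 10:1, 11:1, 12:1, 13:2
Odd-degree vertices: 0, 2, 3, 4, 5, 10, 11, 12.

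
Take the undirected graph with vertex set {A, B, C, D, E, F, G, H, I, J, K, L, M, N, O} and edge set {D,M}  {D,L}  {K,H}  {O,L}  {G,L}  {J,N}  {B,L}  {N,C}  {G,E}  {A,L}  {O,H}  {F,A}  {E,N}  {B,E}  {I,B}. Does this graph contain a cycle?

Yes

The graph has 15 vertices, 15 edges, and 1 connected component.
One cycle is L-B-E-G-L.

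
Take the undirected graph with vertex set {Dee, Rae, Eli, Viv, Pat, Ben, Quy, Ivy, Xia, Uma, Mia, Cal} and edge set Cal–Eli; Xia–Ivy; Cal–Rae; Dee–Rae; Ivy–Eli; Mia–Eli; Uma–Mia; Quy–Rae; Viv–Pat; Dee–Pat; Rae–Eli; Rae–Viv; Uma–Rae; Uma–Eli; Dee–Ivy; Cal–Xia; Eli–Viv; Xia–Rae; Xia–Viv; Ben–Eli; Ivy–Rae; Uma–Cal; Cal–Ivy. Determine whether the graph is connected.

A breadth-first search from Dee visits Dee, Rae, Ivy, Pat, Eli, Xia, Viv, Quy, Cal, Uma, Mia, Ben — all 12 vertices — so the graph is connected.

Yes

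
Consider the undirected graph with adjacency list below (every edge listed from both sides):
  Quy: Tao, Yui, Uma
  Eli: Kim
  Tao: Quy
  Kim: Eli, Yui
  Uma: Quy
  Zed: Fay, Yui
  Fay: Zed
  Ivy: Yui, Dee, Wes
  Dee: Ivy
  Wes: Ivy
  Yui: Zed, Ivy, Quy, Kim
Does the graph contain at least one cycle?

The graph has 11 vertices, 10 edges, and 1 connected component.
Since 10 = 11 - 1, the graph is a forest and contains no cycle.

No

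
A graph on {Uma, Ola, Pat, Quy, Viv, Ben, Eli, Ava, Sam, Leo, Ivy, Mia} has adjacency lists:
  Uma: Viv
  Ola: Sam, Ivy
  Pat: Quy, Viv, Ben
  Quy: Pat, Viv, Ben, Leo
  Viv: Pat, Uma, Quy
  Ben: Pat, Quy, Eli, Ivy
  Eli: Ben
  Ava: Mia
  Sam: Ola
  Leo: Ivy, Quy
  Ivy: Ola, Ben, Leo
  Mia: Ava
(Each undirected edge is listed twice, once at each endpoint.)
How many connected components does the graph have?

Component: {Ava, Mia}
Component: {Uma, Ola, Pat, Quy, Viv, Ben, Eli, Sam, Leo, Ivy}

2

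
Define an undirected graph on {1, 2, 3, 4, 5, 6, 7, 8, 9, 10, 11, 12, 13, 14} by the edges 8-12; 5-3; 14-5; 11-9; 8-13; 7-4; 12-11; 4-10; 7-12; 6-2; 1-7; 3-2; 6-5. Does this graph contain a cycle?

Yes

The graph has 14 vertices, 13 edges, and 2 connected components.
One cycle is 2-3-5-6-2.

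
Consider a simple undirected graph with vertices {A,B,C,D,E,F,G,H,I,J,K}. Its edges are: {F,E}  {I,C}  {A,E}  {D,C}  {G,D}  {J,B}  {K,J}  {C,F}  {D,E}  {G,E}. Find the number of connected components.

Component: {H}
Component: {B, J, K}
Component: {A, C, D, E, F, G, I}

3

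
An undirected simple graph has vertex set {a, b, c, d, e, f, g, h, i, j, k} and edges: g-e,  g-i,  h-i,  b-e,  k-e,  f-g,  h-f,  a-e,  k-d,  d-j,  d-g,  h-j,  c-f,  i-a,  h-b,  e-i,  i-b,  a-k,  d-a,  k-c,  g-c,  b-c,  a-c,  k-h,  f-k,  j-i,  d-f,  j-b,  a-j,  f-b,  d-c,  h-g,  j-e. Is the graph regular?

Yes

Degrees: a:6, b:6, c:6, d:6, e:6, f:6, g:6, h:6, i:6, j:6, k:6
Every vertex has degree 6, so the graph is 6-regular.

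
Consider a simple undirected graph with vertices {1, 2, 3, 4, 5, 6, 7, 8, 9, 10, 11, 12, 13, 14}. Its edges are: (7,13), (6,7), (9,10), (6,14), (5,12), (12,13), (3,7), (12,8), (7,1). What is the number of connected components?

Component: {2}
Component: {4}
Component: {11}
Component: {9, 10}
Component: {1, 3, 5, 6, 7, 8, 12, 13, 14}

5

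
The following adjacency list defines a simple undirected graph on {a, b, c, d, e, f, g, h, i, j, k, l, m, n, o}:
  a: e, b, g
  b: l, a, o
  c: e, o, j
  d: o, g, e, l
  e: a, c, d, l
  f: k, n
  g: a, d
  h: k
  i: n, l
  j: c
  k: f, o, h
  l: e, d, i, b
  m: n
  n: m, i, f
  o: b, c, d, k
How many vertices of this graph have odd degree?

8

Degrees: a:3, b:3, c:3, d:4, e:4, f:2, g:2, h:1, i:2, j:1, k:3, l:4, m:1, n:3, o:4
Odd-degree vertices: a, b, c, h, j, k, m, n.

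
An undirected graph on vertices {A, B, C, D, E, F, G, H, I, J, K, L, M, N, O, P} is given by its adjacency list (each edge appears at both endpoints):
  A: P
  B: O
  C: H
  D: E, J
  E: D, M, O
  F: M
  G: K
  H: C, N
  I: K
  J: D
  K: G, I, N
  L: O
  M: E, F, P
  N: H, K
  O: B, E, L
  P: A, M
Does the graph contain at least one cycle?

|V| = 16, |E| = 14, number of components = 2.
A forest on 16 vertices with 2 components has exactly 14 edges, which matches — so no cycle.

No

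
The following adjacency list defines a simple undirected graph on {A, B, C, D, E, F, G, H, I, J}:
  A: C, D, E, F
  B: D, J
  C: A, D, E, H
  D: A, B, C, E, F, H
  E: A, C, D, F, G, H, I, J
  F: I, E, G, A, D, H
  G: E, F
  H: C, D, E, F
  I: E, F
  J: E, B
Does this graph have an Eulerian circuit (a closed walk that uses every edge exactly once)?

Degrees: A:4, B:2, C:4, D:6, E:8, F:6, G:2, H:4, I:2, J:2
All degrees are even and the non-isolated vertices are connected — an Eulerian circuit exists.

Yes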